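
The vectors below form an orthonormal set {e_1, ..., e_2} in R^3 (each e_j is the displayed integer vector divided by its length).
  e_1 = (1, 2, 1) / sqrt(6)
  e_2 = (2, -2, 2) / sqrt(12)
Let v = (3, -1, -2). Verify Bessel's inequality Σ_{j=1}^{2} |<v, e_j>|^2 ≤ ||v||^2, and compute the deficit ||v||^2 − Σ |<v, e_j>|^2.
Σ |<v, e_j>|^2 = 3/2; ||v||^2 = 14; deficit = 25/2

Write each e_j = u_j / sqrt(<u_j, u_j>) where u_j is the displayed integer vector. Then <v, e_j> = <v, u_j> / sqrt(<u_j, u_j>), so |<v, e_j>|^2 = <v, u_j>^2 / <u_j, u_j>.
Coefficients: <v, e_1> = -1/sqrt(6), <v, e_2> = 4/sqrt(12).
Square and sum: Σ |<v, e_j>|^2 = 3/2.
Compute ||v||^2 = v·v = 14.
Deficit = 14 − 3/2 = 25/2 ≥ 0, confirming Bessel's inequality. (The deficit equals ||v − Σ <v,e_j> e_j||^2, the squared distance from v to span{e_j}.)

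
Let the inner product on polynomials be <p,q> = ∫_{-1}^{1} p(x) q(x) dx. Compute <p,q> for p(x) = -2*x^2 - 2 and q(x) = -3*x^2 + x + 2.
<p,q> = -64/15

Expand the product: p(x)·q(x) = 6*x^4 - 2*x^3 + 2*x^2 - 2*x - 4.
∫_{-1}^{1} of each monomial x^k gives [2/(k+1) if k even, 0 if k odd]. Integrating term-by-term (or equivalently evaluating the antiderivative F(x) = 6*x^5/5 - x^4/2 + 2*x^3/3 - x^2 - 4*x at the endpoints):
  F(1) − F(−1) = -109/30 − (19/30) = -64/15.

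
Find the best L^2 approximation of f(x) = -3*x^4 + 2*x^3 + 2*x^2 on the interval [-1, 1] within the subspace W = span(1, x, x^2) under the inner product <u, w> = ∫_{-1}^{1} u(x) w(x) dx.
g(x) = -4*x^2/7 + 6*x/5 + 9/35

The best approximation g ∈ W is the orthogonal projection of f onto W. Writing g = a_0 + a_1 x + a_2 x^2, the coefficients solve the normal equations G · a = b where
  G_{ij} = <φ_i, φ_j> and b_i = <f, φ_i>, with φ_0 = 1, φ_1 = x, φ_2 = x^2.
G =
  [2, 0, 2/3]
  [0, 2/3, 0]
  [2/3, 0, 2/5],
b = (2/15, 4/5, -2/35).
Solving gives a_0 = 9/35, a_1 = 6/5, a_2 = -4/7, so
  g(x) = -4*x^2/7 + 6*x/5 + 9/35.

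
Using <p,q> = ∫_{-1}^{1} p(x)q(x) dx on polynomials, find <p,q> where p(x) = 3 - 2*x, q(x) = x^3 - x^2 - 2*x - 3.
<p,q> = -272/15

Expand the product: p(x)·q(x) = -2*x^4 + 5*x^3 + x^2 - 9.
∫_{-1}^{1} of each monomial x^k gives [2/(k+1) if k even, 0 if k odd]. Integrating term-by-term (or equivalently evaluating the antiderivative F(x) = -2*x^5/5 + 5*x^4/4 + x^3/3 - 9*x at the endpoints):
  F(1) − F(−1) = -469/60 − (619/60) = -272/15.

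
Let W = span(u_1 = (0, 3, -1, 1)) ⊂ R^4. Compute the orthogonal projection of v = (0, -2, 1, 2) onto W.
proj_W(v) = (0, -15/11, 5/11, -5/11)

Set up U = [u_1 | ... | u_1] ∈ R^(4×1). The projector onto W = col(U) is P = U (U^T U)^(-1) U^T.
Compute U^T U =
  [11],
and U^T v = (-5).
Solve U^T U · c = U^T v for the coefficients: c = (-5/11). The projection is proj_W(v) = U c.
Check: (v - proj_W(v)) · u_1 = 0  (should be 0).
Result: proj_W(v) = (0, -15/11, 5/11, -5/11).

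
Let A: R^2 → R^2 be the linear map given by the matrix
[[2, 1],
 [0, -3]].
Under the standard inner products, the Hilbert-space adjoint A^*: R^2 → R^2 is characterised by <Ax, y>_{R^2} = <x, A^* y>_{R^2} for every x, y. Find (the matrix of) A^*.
A^* = A^T =
[[2, 0],
 [1, -3]]

For real matrices with standard dot products, the defining identity <Ax, y> = <x, A^* y> gives (Ax)^T y = x^T (A^*) y, i.e. x^T A^T y = x^T (A^*) y. Since this holds for all x, y, we must have A^* = A^T. Therefore
A^* =
[[2, 0],
 [1, -3]].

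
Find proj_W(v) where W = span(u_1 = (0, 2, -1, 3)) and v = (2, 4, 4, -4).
proj_W(v) = (0, -8/7, 4/7, -12/7)

Set up U = [u_1 | ... | u_1] ∈ R^(4×1). The projector onto W = col(U) is P = U (U^T U)^(-1) U^T.
Compute U^T U =
  [14],
and U^T v = (-8).
Solve U^T U · c = U^T v for the coefficients: c = (-4/7). The projection is proj_W(v) = U c.
Check: (v - proj_W(v)) · u_1 = 0  (should be 0).
Result: proj_W(v) = (0, -8/7, 4/7, -12/7).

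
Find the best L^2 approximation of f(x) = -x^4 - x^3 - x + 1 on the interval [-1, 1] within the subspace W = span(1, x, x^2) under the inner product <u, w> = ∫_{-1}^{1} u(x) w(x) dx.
g(x) = -6*x^2/7 - 8*x/5 + 38/35

The best approximation g ∈ W is the orthogonal projection of f onto W. Writing g = a_0 + a_1 x + a_2 x^2, the coefficients solve the normal equations G · a = b where
  G_{ij} = <φ_i, φ_j> and b_i = <f, φ_i>, with φ_0 = 1, φ_1 = x, φ_2 = x^2.
G =
  [2, 0, 2/3]
  [0, 2/3, 0]
  [2/3, 0, 2/5],
b = (8/5, -16/15, 8/21).
Solving gives a_0 = 38/35, a_1 = -8/5, a_2 = -6/7, so
  g(x) = -6*x^2/7 - 8*x/5 + 38/35.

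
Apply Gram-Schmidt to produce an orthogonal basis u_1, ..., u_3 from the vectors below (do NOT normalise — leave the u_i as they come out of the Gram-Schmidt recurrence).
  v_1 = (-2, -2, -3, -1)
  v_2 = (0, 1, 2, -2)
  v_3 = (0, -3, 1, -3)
Orthogonal basis:
  u_1 = (-2, -2, -3, -1)
  u_2 = (-2/3, 1/3, 1, -7/3)
  u_3 = (4/3, -8/3, 1, -1/3)

Apply the Gram-Schmidt recurrence
  u_1 = v_1
  u_i = v_i − Σ_{j<i} ((v_i · u_j) / (u_j · u_j)) · u_j.

Step by step this gives:
  u_1 = (-2, -2, -3, -1)
  u_2 = (-2/3, 1/3, 1, -7/3)
  u_3 = (4/3, -8/3, 1, -1/3)

Orthogonality check:
  u_2 · u_1 = 0 (should be 0)
  u_3 · u_1 = 0 (should be 0)
  u_3 · u_2 = 0 (should be 0)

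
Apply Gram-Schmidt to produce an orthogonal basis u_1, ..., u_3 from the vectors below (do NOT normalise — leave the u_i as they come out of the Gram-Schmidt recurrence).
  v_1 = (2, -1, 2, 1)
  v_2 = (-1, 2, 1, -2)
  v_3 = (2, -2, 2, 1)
Orthogonal basis:
  u_1 = (2, -1, 2, 1)
  u_2 = (-1/5, 8/5, 9/5, -8/5)
  u_3 = (-5/21, -25/42, 1/7, -17/42)

Apply the Gram-Schmidt recurrence
  u_1 = v_1
  u_i = v_i − Σ_{j<i} ((v_i · u_j) / (u_j · u_j)) · u_j.

Step by step this gives:
  u_1 = (2, -1, 2, 1)
  u_2 = (-1/5, 8/5, 9/5, -8/5)
  u_3 = (-5/21, -25/42, 1/7, -17/42)

Orthogonality check:
  u_2 · u_1 = 0 (should be 0)
  u_3 · u_1 = 0 (should be 0)
  u_3 · u_2 = 0 (should be 0)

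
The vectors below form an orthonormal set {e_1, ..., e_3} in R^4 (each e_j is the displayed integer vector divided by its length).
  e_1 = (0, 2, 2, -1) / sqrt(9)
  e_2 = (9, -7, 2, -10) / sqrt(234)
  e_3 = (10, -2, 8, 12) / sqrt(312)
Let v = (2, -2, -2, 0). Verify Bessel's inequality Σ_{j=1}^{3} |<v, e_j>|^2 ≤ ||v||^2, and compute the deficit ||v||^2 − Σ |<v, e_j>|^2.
Σ |<v, e_j>|^2 = 32/3; ||v||^2 = 12; deficit = 4/3

Write each e_j = u_j / sqrt(<u_j, u_j>) where u_j is the displayed integer vector. Then <v, e_j> = <v, u_j> / sqrt(<u_j, u_j>), so |<v, e_j>|^2 = <v, u_j>^2 / <u_j, u_j>.
Coefficients: <v, e_1> = -8/sqrt(9), <v, e_2> = 28/sqrt(234), <v, e_3> = 8/sqrt(312).
Square and sum: Σ |<v, e_j>|^2 = 32/3.
Compute ||v||^2 = v·v = 12.
Deficit = 12 − 32/3 = 4/3 ≥ 0, confirming Bessel's inequality. (The deficit equals ||v − Σ <v,e_j> e_j||^2, the squared distance from v to span{e_j}.)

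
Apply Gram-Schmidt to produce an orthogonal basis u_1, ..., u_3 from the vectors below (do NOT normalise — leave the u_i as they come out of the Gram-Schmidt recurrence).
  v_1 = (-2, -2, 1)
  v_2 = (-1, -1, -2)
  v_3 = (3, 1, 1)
Orthogonal basis:
  u_1 = (-2, -2, 1)
  u_2 = (-5/9, -5/9, -20/9)
  u_3 = (1, -1, 0)

Apply the Gram-Schmidt recurrence
  u_1 = v_1
  u_i = v_i − Σ_{j<i} ((v_i · u_j) / (u_j · u_j)) · u_j.

Step by step this gives:
  u_1 = (-2, -2, 1)
  u_2 = (-5/9, -5/9, -20/9)
  u_3 = (1, -1, 0)

Orthogonality check:
  u_2 · u_1 = 0 (should be 0)
  u_3 · u_1 = 0 (should be 0)
  u_3 · u_2 = 0 (should be 0)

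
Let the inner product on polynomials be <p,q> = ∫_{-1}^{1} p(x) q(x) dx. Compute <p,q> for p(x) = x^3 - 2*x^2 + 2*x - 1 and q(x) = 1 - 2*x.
<p,q> = -34/5

Expand the product: p(x)·q(x) = -2*x^4 + 5*x^3 - 6*x^2 + 4*x - 1.
∫_{-1}^{1} of each monomial x^k gives [2/(k+1) if k even, 0 if k odd]. Integrating term-by-term (or equivalently evaluating the antiderivative F(x) = -2*x^5/5 + 5*x^4/4 - 2*x^3 + 2*x^2 - x at the endpoints):
  F(1) − F(−1) = -3/20 − (133/20) = -34/5.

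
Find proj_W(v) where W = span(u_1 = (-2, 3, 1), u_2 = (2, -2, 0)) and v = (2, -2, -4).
proj_W(v) = (2/3, -10/3, -8/3)

Set up U = [u_1 | ... | u_2] ∈ R^(3×2). The projector onto W = col(U) is P = U (U^T U)^(-1) U^T.
Compute U^T U =
  [14, -10]
  [-10, 8],
and U^T v = (-14, 8).
Solve U^T U · c = U^T v for the coefficients: c = (-8/3, -7/3). The projection is proj_W(v) = U c.
Check: (v - proj_W(v)) · u_1 = 0  (should be 0).
Check: (v - proj_W(v)) · u_2 = 0  (should be 0).
Result: proj_W(v) = (2/3, -10/3, -8/3).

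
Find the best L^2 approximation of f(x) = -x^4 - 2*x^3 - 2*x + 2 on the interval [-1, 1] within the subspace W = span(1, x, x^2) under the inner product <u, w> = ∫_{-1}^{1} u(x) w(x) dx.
g(x) = -6*x^2/7 - 16*x/5 + 73/35

The best approximation g ∈ W is the orthogonal projection of f onto W. Writing g = a_0 + a_1 x + a_2 x^2, the coefficients solve the normal equations G · a = b where
  G_{ij} = <φ_i, φ_j> and b_i = <f, φ_i>, with φ_0 = 1, φ_1 = x, φ_2 = x^2.
G =
  [2, 0, 2/3]
  [0, 2/3, 0]
  [2/3, 0, 2/5],
b = (18/5, -32/15, 22/21).
Solving gives a_0 = 73/35, a_1 = -16/5, a_2 = -6/7, so
  g(x) = -6*x^2/7 - 16*x/5 + 73/35.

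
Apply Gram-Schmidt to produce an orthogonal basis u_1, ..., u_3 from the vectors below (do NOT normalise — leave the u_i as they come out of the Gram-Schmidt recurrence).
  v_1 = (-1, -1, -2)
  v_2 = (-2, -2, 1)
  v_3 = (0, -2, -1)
Orthogonal basis:
  u_1 = (-1, -1, -2)
  u_2 = (-5/3, -5/3, 5/3)
  u_3 = (1, -1, 0)

Apply the Gram-Schmidt recurrence
  u_1 = v_1
  u_i = v_i − Σ_{j<i} ((v_i · u_j) / (u_j · u_j)) · u_j.

Step by step this gives:
  u_1 = (-1, -1, -2)
  u_2 = (-5/3, -5/3, 5/3)
  u_3 = (1, -1, 0)

Orthogonality check:
  u_2 · u_1 = 0 (should be 0)
  u_3 · u_1 = 0 (should be 0)
  u_3 · u_2 = 0 (should be 0)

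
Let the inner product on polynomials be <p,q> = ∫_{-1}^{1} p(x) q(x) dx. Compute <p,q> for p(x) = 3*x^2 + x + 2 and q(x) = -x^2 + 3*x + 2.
<p,q> = 172/15

Expand the product: p(x)·q(x) = -3*x^4 + 8*x^3 + 7*x^2 + 8*x + 4.
∫_{-1}^{1} of each monomial x^k gives [2/(k+1) if k even, 0 if k odd]. Integrating term-by-term (or equivalently evaluating the antiderivative F(x) = -3*x^5/5 + 2*x^4 + 7*x^3/3 + 4*x^2 + 4*x at the endpoints):
  F(1) − F(−1) = 176/15 − (4/15) = 172/15.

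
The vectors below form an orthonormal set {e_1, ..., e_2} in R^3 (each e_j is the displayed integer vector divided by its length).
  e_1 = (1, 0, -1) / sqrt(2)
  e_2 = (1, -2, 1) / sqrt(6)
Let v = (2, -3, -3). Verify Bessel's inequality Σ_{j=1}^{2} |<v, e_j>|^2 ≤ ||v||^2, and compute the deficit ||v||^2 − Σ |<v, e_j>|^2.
Σ |<v, e_j>|^2 = 50/3; ||v||^2 = 22; deficit = 16/3

Write each e_j = u_j / sqrt(<u_j, u_j>) where u_j is the displayed integer vector. Then <v, e_j> = <v, u_j> / sqrt(<u_j, u_j>), so |<v, e_j>|^2 = <v, u_j>^2 / <u_j, u_j>.
Coefficients: <v, e_1> = 5/sqrt(2), <v, e_2> = 5/sqrt(6).
Square and sum: Σ |<v, e_j>|^2 = 50/3.
Compute ||v||^2 = v·v = 22.
Deficit = 22 − 50/3 = 16/3 ≥ 0, confirming Bessel's inequality. (The deficit equals ||v − Σ <v,e_j> e_j||^2, the squared distance from v to span{e_j}.)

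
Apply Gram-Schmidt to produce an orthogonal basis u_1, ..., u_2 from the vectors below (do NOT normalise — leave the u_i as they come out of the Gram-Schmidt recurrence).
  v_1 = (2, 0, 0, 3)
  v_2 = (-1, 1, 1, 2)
Orthogonal basis:
  u_1 = (2, 0, 0, 3)
  u_2 = (-21/13, 1, 1, 14/13)

Apply the Gram-Schmidt recurrence
  u_1 = v_1
  u_i = v_i − Σ_{j<i} ((v_i · u_j) / (u_j · u_j)) · u_j.

Step by step this gives:
  u_1 = (2, 0, 0, 3)
  u_2 = (-21/13, 1, 1, 14/13)

Orthogonality check:
  u_2 · u_1 = 0 (should be 0)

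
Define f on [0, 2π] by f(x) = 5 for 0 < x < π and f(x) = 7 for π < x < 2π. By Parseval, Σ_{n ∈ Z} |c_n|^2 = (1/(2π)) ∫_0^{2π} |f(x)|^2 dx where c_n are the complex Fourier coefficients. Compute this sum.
Σ |c_n|^2 = 37

Parseval equates the L^2 energy of f (normalised by 1/(2π)) with the ℓ^2 sum of its Fourier coefficients: (1/(2π)) ∫_0^{2π} |f|^2 = Σ |c_n|^2.
Compute the left side: (1/(2π)) [∫_0^π 5^2 dx + ∫_π^{2π} 7^2 dx] = (1/(2π)) · (25π + 49π) = (25 + 49)/2 = 37.
So Σ_{n ∈ Z} |c_n|^2 = 37.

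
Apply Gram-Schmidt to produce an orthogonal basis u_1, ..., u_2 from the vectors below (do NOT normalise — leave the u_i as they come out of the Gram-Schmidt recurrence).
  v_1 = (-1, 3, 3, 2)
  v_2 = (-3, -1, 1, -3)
Orthogonal basis:
  u_1 = (-1, 3, 3, 2)
  u_2 = (-72/23, -14/23, 32/23, -63/23)

Apply the Gram-Schmidt recurrence
  u_1 = v_1
  u_i = v_i − Σ_{j<i} ((v_i · u_j) / (u_j · u_j)) · u_j.

Step by step this gives:
  u_1 = (-1, 3, 3, 2)
  u_2 = (-72/23, -14/23, 32/23, -63/23)

Orthogonality check:
  u_2 · u_1 = 0 (should be 0)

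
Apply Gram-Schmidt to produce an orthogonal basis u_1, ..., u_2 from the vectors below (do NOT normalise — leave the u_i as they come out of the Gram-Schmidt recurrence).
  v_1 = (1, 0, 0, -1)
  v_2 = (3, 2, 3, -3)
Orthogonal basis:
  u_1 = (1, 0, 0, -1)
  u_2 = (0, 2, 3, 0)

Apply the Gram-Schmidt recurrence
  u_1 = v_1
  u_i = v_i − Σ_{j<i} ((v_i · u_j) / (u_j · u_j)) · u_j.

Step by step this gives:
  u_1 = (1, 0, 0, -1)
  u_2 = (0, 2, 3, 0)

Orthogonality check:
  u_2 · u_1 = 0 (should be 0)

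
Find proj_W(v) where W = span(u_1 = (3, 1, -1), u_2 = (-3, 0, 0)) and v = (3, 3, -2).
proj_W(v) = (3, 5/2, -5/2)

Set up U = [u_1 | ... | u_2] ∈ R^(3×2). The projector onto W = col(U) is P = U (U^T U)^(-1) U^T.
Compute U^T U =
  [11, -9]
  [-9, 9],
and U^T v = (14, -9).
Solve U^T U · c = U^T v for the coefficients: c = (5/2, 3/2). The projection is proj_W(v) = U c.
Check: (v - proj_W(v)) · u_1 = 0  (should be 0).
Check: (v - proj_W(v)) · u_2 = 0  (should be 0).
Result: proj_W(v) = (3, 5/2, -5/2).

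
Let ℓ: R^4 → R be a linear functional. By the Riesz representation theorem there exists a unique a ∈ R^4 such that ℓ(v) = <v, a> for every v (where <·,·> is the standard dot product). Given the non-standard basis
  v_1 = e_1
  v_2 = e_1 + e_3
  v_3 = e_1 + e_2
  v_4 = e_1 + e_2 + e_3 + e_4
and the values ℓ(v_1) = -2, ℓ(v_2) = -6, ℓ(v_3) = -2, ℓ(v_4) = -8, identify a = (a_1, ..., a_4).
a = (-2, 0, -4, -2)

Write a = (a_1, ..., a_4) in the standard basis. For each basis vector v_i, ℓ(v_i) = <v_i, a> is a linear equation in the a_j's. Collect the n equations into a matrix system V a = ℓ, where row i of V is v_i (expressed in the standard basis). Since V is invertible (lower-triangular with 1s on the diagonal, up to permutation), solve by back-substitution:
  V =
[[1, 0, 0, 0],
 [1, 0, 1, 0],
 [1, 1, 0, 0],
 [1, 1, 1, 1]]
  V a = (-2, -6, -2, -8)
Solving gives a = (-2, 0, -4, -2).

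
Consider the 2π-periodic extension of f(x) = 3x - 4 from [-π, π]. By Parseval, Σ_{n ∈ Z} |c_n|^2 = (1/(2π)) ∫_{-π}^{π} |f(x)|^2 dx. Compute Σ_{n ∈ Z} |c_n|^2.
Σ |c_n|^2 = 3π^2 + 16

Expand and integrate term by term over [-π, π]:
  ∫ (3x)^2 dx = 9·(2π^3/3); ∫ 2·3·(-4)·x dx = 0 (odd integrand); ∫ (-4)^2 dx = 16·2π.
So (1/(2π)) ∫_{-π}^{π} (3x - 4)^2 dx = 9π^2/3 + 16 = 3π^2 + 16.
Parseval ⇒ Σ |c_n|^2 = 3π^2 + 16.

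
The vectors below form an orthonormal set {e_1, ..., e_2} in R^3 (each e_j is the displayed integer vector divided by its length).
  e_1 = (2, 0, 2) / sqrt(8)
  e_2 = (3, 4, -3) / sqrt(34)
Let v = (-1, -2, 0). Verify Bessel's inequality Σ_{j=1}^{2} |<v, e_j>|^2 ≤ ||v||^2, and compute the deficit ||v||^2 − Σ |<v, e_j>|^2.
Σ |<v, e_j>|^2 = 69/17; ||v||^2 = 5; deficit = 16/17

Write each e_j = u_j / sqrt(<u_j, u_j>) where u_j is the displayed integer vector. Then <v, e_j> = <v, u_j> / sqrt(<u_j, u_j>), so |<v, e_j>|^2 = <v, u_j>^2 / <u_j, u_j>.
Coefficients: <v, e_1> = -2/sqrt(8), <v, e_2> = -11/sqrt(34).
Square and sum: Σ |<v, e_j>|^2 = 69/17.
Compute ||v||^2 = v·v = 5.
Deficit = 5 − 69/17 = 16/17 ≥ 0, confirming Bessel's inequality. (The deficit equals ||v − Σ <v,e_j> e_j||^2, the squared distance from v to span{e_j}.)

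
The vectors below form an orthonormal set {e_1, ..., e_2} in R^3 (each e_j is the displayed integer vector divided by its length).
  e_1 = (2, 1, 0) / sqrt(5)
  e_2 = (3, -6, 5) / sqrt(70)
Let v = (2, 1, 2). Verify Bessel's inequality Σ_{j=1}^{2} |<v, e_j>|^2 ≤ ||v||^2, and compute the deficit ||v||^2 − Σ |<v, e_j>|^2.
Σ |<v, e_j>|^2 = 45/7; ||v||^2 = 9; deficit = 18/7

Write each e_j = u_j / sqrt(<u_j, u_j>) where u_j is the displayed integer vector. Then <v, e_j> = <v, u_j> / sqrt(<u_j, u_j>), so |<v, e_j>|^2 = <v, u_j>^2 / <u_j, u_j>.
Coefficients: <v, e_1> = 5/sqrt(5), <v, e_2> = 10/sqrt(70).
Square and sum: Σ |<v, e_j>|^2 = 45/7.
Compute ||v||^2 = v·v = 9.
Deficit = 9 − 45/7 = 18/7 ≥ 0, confirming Bessel's inequality. (The deficit equals ||v − Σ <v,e_j> e_j||^2, the squared distance from v to span{e_j}.)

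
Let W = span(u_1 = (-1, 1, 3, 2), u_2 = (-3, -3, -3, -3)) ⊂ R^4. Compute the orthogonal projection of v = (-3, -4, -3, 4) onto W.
proj_W(v) = (-102/35, -58/35, -2/5, -36/35)

Set up U = [u_1 | ... | u_2] ∈ R^(4×2). The projector onto W = col(U) is P = U (U^T U)^(-1) U^T.
Compute U^T U =
  [15, -15]
  [-15, 36],
and U^T v = (-2, 18).
Solve U^T U · c = U^T v for the coefficients: c = (22/35, 16/21). The projection is proj_W(v) = U c.
Check: (v - proj_W(v)) · u_1 = 0  (should be 0).
Check: (v - proj_W(v)) · u_2 = 0  (should be 0).
Result: proj_W(v) = (-102/35, -58/35, -2/5, -36/35).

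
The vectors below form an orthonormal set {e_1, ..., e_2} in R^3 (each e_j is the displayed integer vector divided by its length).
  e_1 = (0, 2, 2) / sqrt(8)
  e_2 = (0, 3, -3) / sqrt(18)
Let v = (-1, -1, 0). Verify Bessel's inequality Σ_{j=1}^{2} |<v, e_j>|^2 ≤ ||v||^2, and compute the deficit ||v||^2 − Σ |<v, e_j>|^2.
Σ |<v, e_j>|^2 = 1; ||v||^2 = 2; deficit = 1

Write each e_j = u_j / sqrt(<u_j, u_j>) where u_j is the displayed integer vector. Then <v, e_j> = <v, u_j> / sqrt(<u_j, u_j>), so |<v, e_j>|^2 = <v, u_j>^2 / <u_j, u_j>.
Coefficients: <v, e_1> = -2/sqrt(8), <v, e_2> = -3/sqrt(18).
Square and sum: Σ |<v, e_j>|^2 = 1.
Compute ||v||^2 = v·v = 2.
Deficit = 2 − 1 = 1 ≥ 0, confirming Bessel's inequality. (The deficit equals ||v − Σ <v,e_j> e_j||^2, the squared distance from v to span{e_j}.)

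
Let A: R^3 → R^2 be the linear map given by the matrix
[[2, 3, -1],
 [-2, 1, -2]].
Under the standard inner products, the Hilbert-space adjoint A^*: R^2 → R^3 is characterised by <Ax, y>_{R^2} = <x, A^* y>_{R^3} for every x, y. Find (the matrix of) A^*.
A^* = A^T =
[[2, -2],
 [3, 1],
 [-1, -2]]

For real matrices with standard dot products, the defining identity <Ax, y> = <x, A^* y> gives (Ax)^T y = x^T (A^*) y, i.e. x^T A^T y = x^T (A^*) y. Since this holds for all x, y, we must have A^* = A^T. Therefore
A^* =
[[2, -2],
 [3, 1],
 [-1, -2]].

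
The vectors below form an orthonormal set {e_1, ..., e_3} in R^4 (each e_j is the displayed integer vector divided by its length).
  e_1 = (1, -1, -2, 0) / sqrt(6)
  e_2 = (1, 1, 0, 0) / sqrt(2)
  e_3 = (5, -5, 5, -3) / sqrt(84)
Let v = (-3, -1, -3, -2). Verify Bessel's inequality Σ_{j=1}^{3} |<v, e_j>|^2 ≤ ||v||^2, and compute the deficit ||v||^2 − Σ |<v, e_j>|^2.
Σ |<v, e_j>|^2 = 419/28; ||v||^2 = 23; deficit = 225/28

Write each e_j = u_j / sqrt(<u_j, u_j>) where u_j is the displayed integer vector. Then <v, e_j> = <v, u_j> / sqrt(<u_j, u_j>), so |<v, e_j>|^2 = <v, u_j>^2 / <u_j, u_j>.
Coefficients: <v, e_1> = 4/sqrt(6), <v, e_2> = -4/sqrt(2), <v, e_3> = -19/sqrt(84).
Square and sum: Σ |<v, e_j>|^2 = 419/28.
Compute ||v||^2 = v·v = 23.
Deficit = 23 − 419/28 = 225/28 ≥ 0, confirming Bessel's inequality. (The deficit equals ||v − Σ <v,e_j> e_j||^2, the squared distance from v to span{e_j}.)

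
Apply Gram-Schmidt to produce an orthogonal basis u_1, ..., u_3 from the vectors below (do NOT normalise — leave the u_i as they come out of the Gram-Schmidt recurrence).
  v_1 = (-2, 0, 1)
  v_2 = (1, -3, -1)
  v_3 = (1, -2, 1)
Orthogonal basis:
  u_1 = (-2, 0, 1)
  u_2 = (-1/5, -3, -2/5)
  u_3 = (33/46, -11/46, 33/23)

Apply the Gram-Schmidt recurrence
  u_1 = v_1
  u_i = v_i − Σ_{j<i} ((v_i · u_j) / (u_j · u_j)) · u_j.

Step by step this gives:
  u_1 = (-2, 0, 1)
  u_2 = (-1/5, -3, -2/5)
  u_3 = (33/46, -11/46, 33/23)

Orthogonality check:
  u_2 · u_1 = 0 (should be 0)
  u_3 · u_1 = 0 (should be 0)
  u_3 · u_2 = 0 (should be 0)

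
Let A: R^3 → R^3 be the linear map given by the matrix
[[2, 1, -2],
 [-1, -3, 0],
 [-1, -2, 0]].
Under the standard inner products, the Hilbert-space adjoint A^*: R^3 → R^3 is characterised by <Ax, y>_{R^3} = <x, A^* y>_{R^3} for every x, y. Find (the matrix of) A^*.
A^* = A^T =
[[2, -1, -1],
 [1, -3, -2],
 [-2, 0, 0]]

For real matrices with standard dot products, the defining identity <Ax, y> = <x, A^* y> gives (Ax)^T y = x^T (A^*) y, i.e. x^T A^T y = x^T (A^*) y. Since this holds for all x, y, we must have A^* = A^T. Therefore
A^* =
[[2, -1, -1],
 [1, -3, -2],
 [-2, 0, 0]].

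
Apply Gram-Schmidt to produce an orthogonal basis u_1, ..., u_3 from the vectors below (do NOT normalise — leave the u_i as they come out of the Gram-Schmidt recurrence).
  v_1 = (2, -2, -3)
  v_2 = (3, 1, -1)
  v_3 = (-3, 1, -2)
Orthogonal basis:
  u_1 = (2, -2, -3)
  u_2 = (37/17, 31/17, 4/17)
  u_3 = (-95/69, 133/69, -152/69)

Apply the Gram-Schmidt recurrence
  u_1 = v_1
  u_i = v_i − Σ_{j<i} ((v_i · u_j) / (u_j · u_j)) · u_j.

Step by step this gives:
  u_1 = (2, -2, -3)
  u_2 = (37/17, 31/17, 4/17)
  u_3 = (-95/69, 133/69, -152/69)

Orthogonality check:
  u_2 · u_1 = 0 (should be 0)
  u_3 · u_1 = 0 (should be 0)
  u_3 · u_2 = 0 (should be 0)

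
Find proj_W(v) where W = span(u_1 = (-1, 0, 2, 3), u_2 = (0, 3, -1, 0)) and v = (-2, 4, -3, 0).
proj_W(v) = (5/68, 303/68, -111/68, -15/68)

Set up U = [u_1 | ... | u_2] ∈ R^(4×2). The projector onto W = col(U) is P = U (U^T U)^(-1) U^T.
Compute U^T U =
  [14, -2]
  [-2, 10],
and U^T v = (-4, 15).
Solve U^T U · c = U^T v for the coefficients: c = (-5/68, 101/68). The projection is proj_W(v) = U c.
Check: (v - proj_W(v)) · u_1 = 0  (should be 0).
Check: (v - proj_W(v)) · u_2 = 0  (should be 0).
Result: proj_W(v) = (5/68, 303/68, -111/68, -15/68).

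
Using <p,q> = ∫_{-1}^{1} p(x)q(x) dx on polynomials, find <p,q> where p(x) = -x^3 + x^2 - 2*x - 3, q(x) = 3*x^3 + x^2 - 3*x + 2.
<p,q> = -1084/105

Expand the product: p(x)·q(x) = -3*x^6 + 2*x^5 - 2*x^4 - 16*x^3 + 5*x^2 + 5*x - 6.
∫_{-1}^{1} of each monomial x^k gives [2/(k+1) if k even, 0 if k odd]. Integrating term-by-term (or equivalently evaluating the antiderivative F(x) = -3*x^7/7 + x^6/3 - 2*x^5/5 - 4*x^4 + 5*x^3/3 + 5*x^2/2 - 6*x at the endpoints):
  F(1) − F(−1) = -443/70 − (839/210) = -1084/105.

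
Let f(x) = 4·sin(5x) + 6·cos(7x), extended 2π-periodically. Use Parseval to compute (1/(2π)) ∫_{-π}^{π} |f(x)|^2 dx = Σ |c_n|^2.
Σ |c_n|^2 = 26

Expand |f|^2 and use orthogonality of {sin(nx), cos(mx)} on [-π, π]:
  ∫_{-π}^{π} sin(nx)^2 dx = π, ∫ cos(mx)^2 dx = π, and cross terms integrate to 0.
So ∫_{-π}^{π} f(x)^2 dx = 4^2 · π + 6^2 · π = (16 + 36)π.
Divide by 2π: (16 + 36)/2 = 26.
By Parseval, this equals Σ |c_n|^2.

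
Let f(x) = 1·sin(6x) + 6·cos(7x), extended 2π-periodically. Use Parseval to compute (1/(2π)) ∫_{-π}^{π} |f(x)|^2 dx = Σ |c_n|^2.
Σ |c_n|^2 = 37/2

Expand |f|^2 and use orthogonality of {sin(nx), cos(mx)} on [-π, π]:
  ∫_{-π}^{π} sin(nx)^2 dx = π, ∫ cos(mx)^2 dx = π, and cross terms integrate to 0.
So ∫_{-π}^{π} f(x)^2 dx = 1^2 · π + 6^2 · π = (1 + 36)π.
Divide by 2π: (1 + 36)/2 = 37/2.
By Parseval, this equals Σ |c_n|^2.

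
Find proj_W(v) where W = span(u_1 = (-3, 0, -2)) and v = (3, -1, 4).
proj_W(v) = (51/13, 0, 34/13)

Set up U = [u_1 | ... | u_1] ∈ R^(3×1). The projector onto W = col(U) is P = U (U^T U)^(-1) U^T.
Compute U^T U =
  [13],
and U^T v = (-17).
Solve U^T U · c = U^T v for the coefficients: c = (-17/13). The projection is proj_W(v) = U c.
Check: (v - proj_W(v)) · u_1 = 0  (should be 0).
Result: proj_W(v) = (51/13, 0, 34/13).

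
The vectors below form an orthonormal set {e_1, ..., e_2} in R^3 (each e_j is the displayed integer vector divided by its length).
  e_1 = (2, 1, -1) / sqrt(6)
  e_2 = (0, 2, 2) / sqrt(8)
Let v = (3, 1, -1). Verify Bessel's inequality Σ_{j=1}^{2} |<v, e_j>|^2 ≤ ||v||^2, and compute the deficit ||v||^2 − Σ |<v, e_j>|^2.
Σ |<v, e_j>|^2 = 32/3; ||v||^2 = 11; deficit = 1/3

Write each e_j = u_j / sqrt(<u_j, u_j>) where u_j is the displayed integer vector. Then <v, e_j> = <v, u_j> / sqrt(<u_j, u_j>), so |<v, e_j>|^2 = <v, u_j>^2 / <u_j, u_j>.
Coefficients: <v, e_1> = 8/sqrt(6), <v, e_2> = 0/sqrt(8).
Square and sum: Σ |<v, e_j>|^2 = 32/3.
Compute ||v||^2 = v·v = 11.
Deficit = 11 − 32/3 = 1/3 ≥ 0, confirming Bessel's inequality. (The deficit equals ||v − Σ <v,e_j> e_j||^2, the squared distance from v to span{e_j}.)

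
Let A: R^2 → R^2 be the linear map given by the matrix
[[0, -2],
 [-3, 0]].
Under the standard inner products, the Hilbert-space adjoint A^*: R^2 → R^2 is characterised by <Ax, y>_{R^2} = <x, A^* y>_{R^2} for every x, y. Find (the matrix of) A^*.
A^* = A^T =
[[0, -3],
 [-2, 0]]

For real matrices with standard dot products, the defining identity <Ax, y> = <x, A^* y> gives (Ax)^T y = x^T (A^*) y, i.e. x^T A^T y = x^T (A^*) y. Since this holds for all x, y, we must have A^* = A^T. Therefore
A^* =
[[0, -3],
 [-2, 0]].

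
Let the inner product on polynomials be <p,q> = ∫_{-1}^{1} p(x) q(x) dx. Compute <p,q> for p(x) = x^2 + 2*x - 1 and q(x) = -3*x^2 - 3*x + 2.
<p,q> = -88/15

Expand the product: p(x)·q(x) = -3*x^4 - 9*x^3 - x^2 + 7*x - 2.
∫_{-1}^{1} of each monomial x^k gives [2/(k+1) if k even, 0 if k odd]. Integrating term-by-term (or equivalently evaluating the antiderivative F(x) = -3*x^5/5 - 9*x^4/4 - x^3/3 + 7*x^2/2 - 2*x at the endpoints):
  F(1) − F(−1) = -101/60 − (251/60) = -88/15.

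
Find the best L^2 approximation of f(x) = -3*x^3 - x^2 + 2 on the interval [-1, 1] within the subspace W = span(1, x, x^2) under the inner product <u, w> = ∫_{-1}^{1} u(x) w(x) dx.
g(x) = -x^2 - 9*x/5 + 2

The best approximation g ∈ W is the orthogonal projection of f onto W. Writing g = a_0 + a_1 x + a_2 x^2, the coefficients solve the normal equations G · a = b where
  G_{ij} = <φ_i, φ_j> and b_i = <f, φ_i>, with φ_0 = 1, φ_1 = x, φ_2 = x^2.
G =
  [2, 0, 2/3]
  [0, 2/3, 0]
  [2/3, 0, 2/5],
b = (10/3, -6/5, 14/15).
Solving gives a_0 = 2, a_1 = -9/5, a_2 = -1, so
  g(x) = -x^2 - 9*x/5 + 2.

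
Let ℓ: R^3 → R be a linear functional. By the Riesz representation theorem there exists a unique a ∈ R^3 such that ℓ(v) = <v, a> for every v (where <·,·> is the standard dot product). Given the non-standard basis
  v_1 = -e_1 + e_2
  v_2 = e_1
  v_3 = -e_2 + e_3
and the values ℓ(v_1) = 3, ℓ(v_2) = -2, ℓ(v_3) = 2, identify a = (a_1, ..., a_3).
a = (-2, 1, 3)

Write a = (a_1, ..., a_3) in the standard basis. For each basis vector v_i, ℓ(v_i) = <v_i, a> is a linear equation in the a_j's. Collect the n equations into a matrix system V a = ℓ, where row i of V is v_i (expressed in the standard basis). Since V is invertible (lower-triangular with 1s on the diagonal, up to permutation), solve by back-substitution:
  V =
[[-1, 1, 0],
 [1, 0, 0],
 [0, -1, 1]]
  V a = (3, -2, 2)
Solving gives a = (-2, 1, 3).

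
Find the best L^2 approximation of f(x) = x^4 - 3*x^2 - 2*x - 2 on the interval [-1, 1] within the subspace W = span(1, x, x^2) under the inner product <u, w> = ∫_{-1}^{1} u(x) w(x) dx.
g(x) = -15*x^2/7 - 2*x - 73/35

The best approximation g ∈ W is the orthogonal projection of f onto W. Writing g = a_0 + a_1 x + a_2 x^2, the coefficients solve the normal equations G · a = b where
  G_{ij} = <φ_i, φ_j> and b_i = <f, φ_i>, with φ_0 = 1, φ_1 = x, φ_2 = x^2.
G =
  [2, 0, 2/3]
  [0, 2/3, 0]
  [2/3, 0, 2/5],
b = (-28/5, -4/3, -236/105).
Solving gives a_0 = -73/35, a_1 = -2, a_2 = -15/7, so
  g(x) = -15*x^2/7 - 2*x - 73/35.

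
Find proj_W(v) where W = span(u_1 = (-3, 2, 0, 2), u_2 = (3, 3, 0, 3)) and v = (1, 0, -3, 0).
proj_W(v) = (1, 0, 0, 0)

Set up U = [u_1 | ... | u_2] ∈ R^(4×2). The projector onto W = col(U) is P = U (U^T U)^(-1) U^T.
Compute U^T U =
  [17, 3]
  [3, 27],
and U^T v = (-3, 3).
Solve U^T U · c = U^T v for the coefficients: c = (-1/5, 2/15). The projection is proj_W(v) = U c.
Check: (v - proj_W(v)) · u_1 = 0  (should be 0).
Check: (v - proj_W(v)) · u_2 = 0  (should be 0).
Result: proj_W(v) = (1, 0, 0, 0).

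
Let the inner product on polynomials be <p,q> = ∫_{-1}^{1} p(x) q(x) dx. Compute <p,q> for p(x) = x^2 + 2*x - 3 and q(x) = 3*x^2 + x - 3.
<p,q> = 188/15

Expand the product: p(x)·q(x) = 3*x^4 + 7*x^3 - 10*x^2 - 9*x + 9.
∫_{-1}^{1} of each monomial x^k gives [2/(k+1) if k even, 0 if k odd]. Integrating term-by-term (or equivalently evaluating the antiderivative F(x) = 3*x^5/5 + 7*x^4/4 - 10*x^3/3 - 9*x^2/2 + 9*x at the endpoints):
  F(1) − F(−1) = 211/60 − (-541/60) = 188/15.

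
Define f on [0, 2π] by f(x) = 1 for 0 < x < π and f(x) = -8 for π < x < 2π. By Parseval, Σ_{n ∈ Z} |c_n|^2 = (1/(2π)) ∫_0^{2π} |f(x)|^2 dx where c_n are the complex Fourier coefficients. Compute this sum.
Σ |c_n|^2 = 65/2

Parseval equates the L^2 energy of f (normalised by 1/(2π)) with the ℓ^2 sum of its Fourier coefficients: (1/(2π)) ∫_0^{2π} |f|^2 = Σ |c_n|^2.
Compute the left side: (1/(2π)) [∫_0^π 1^2 dx + ∫_π^{2π} (-8)^2 dx] = (1/(2π)) · (1π + 64π) = (1 + 64)/2 = 65/2.
So Σ_{n ∈ Z} |c_n|^2 = 65/2.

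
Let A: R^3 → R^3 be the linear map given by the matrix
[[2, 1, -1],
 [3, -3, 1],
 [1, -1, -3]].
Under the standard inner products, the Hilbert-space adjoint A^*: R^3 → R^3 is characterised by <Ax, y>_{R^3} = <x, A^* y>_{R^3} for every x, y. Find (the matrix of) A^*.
A^* = A^T =
[[2, 3, 1],
 [1, -3, -1],
 [-1, 1, -3]]

For real matrices with standard dot products, the defining identity <Ax, y> = <x, A^* y> gives (Ax)^T y = x^T (A^*) y, i.e. x^T A^T y = x^T (A^*) y. Since this holds for all x, y, we must have A^* = A^T. Therefore
A^* =
[[2, 3, 1],
 [1, -3, -1],
 [-1, 1, -3]].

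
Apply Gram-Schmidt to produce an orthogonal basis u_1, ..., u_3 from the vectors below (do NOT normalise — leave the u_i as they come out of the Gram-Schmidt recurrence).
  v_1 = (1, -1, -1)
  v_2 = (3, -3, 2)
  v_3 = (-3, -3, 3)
Orthogonal basis:
  u_1 = (1, -1, -1)
  u_2 = (5/3, -5/3, 10/3)
  u_3 = (-3, -3, 0)

Apply the Gram-Schmidt recurrence
  u_1 = v_1
  u_i = v_i − Σ_{j<i} ((v_i · u_j) / (u_j · u_j)) · u_j.

Step by step this gives:
  u_1 = (1, -1, -1)
  u_2 = (5/3, -5/3, 10/3)
  u_3 = (-3, -3, 0)

Orthogonality check:
  u_2 · u_1 = 0 (should be 0)
  u_3 · u_1 = 0 (should be 0)
  u_3 · u_2 = 0 (should be 0)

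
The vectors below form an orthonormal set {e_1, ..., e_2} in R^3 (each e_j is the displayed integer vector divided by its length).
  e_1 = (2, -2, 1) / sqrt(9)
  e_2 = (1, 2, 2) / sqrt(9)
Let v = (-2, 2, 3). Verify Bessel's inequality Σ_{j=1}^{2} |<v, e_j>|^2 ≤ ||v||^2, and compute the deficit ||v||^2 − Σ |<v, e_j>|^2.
Σ |<v, e_j>|^2 = 89/9; ||v||^2 = 17; deficit = 64/9

Write each e_j = u_j / sqrt(<u_j, u_j>) where u_j is the displayed integer vector. Then <v, e_j> = <v, u_j> / sqrt(<u_j, u_j>), so |<v, e_j>|^2 = <v, u_j>^2 / <u_j, u_j>.
Coefficients: <v, e_1> = -5/sqrt(9), <v, e_2> = 8/sqrt(9).
Square and sum: Σ |<v, e_j>|^2 = 89/9.
Compute ||v||^2 = v·v = 17.
Deficit = 17 − 89/9 = 64/9 ≥ 0, confirming Bessel's inequality. (The deficit equals ||v − Σ <v,e_j> e_j||^2, the squared distance from v to span{e_j}.)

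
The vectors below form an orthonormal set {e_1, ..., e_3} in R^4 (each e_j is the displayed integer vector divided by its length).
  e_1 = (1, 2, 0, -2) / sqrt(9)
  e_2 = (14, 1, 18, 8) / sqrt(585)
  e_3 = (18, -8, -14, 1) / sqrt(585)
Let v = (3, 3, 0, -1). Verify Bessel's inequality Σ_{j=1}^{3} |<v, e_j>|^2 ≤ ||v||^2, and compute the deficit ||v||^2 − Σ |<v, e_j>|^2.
Σ |<v, e_j>|^2 = 155/9; ||v||^2 = 19; deficit = 16/9

Write each e_j = u_j / sqrt(<u_j, u_j>) where u_j is the displayed integer vector. Then <v, e_j> = <v, u_j> / sqrt(<u_j, u_j>), so |<v, e_j>|^2 = <v, u_j>^2 / <u_j, u_j>.
Coefficients: <v, e_1> = 11/sqrt(9), <v, e_2> = 37/sqrt(585), <v, e_3> = 29/sqrt(585).
Square and sum: Σ |<v, e_j>|^2 = 155/9.
Compute ||v||^2 = v·v = 19.
Deficit = 19 − 155/9 = 16/9 ≥ 0, confirming Bessel's inequality. (The deficit equals ||v − Σ <v,e_j> e_j||^2, the squared distance from v to span{e_j}.)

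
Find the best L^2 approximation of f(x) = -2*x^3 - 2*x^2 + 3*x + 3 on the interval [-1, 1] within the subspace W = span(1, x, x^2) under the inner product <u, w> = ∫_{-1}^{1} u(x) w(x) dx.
g(x) = -2*x^2 + 9*x/5 + 3

The best approximation g ∈ W is the orthogonal projection of f onto W. Writing g = a_0 + a_1 x + a_2 x^2, the coefficients solve the normal equations G · a = b where
  G_{ij} = <φ_i, φ_j> and b_i = <f, φ_i>, with φ_0 = 1, φ_1 = x, φ_2 = x^2.
G =
  [2, 0, 2/3]
  [0, 2/3, 0]
  [2/3, 0, 2/5],
b = (14/3, 6/5, 6/5).
Solving gives a_0 = 3, a_1 = 9/5, a_2 = -2, so
  g(x) = -2*x^2 + 9*x/5 + 3.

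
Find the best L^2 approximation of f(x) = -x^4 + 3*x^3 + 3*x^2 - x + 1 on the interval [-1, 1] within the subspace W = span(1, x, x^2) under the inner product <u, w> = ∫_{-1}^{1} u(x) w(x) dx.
g(x) = 15*x^2/7 + 4*x/5 + 38/35

The best approximation g ∈ W is the orthogonal projection of f onto W. Writing g = a_0 + a_1 x + a_2 x^2, the coefficients solve the normal equations G · a = b where
  G_{ij} = <φ_i, φ_j> and b_i = <f, φ_i>, with φ_0 = 1, φ_1 = x, φ_2 = x^2.
G =
  [2, 0, 2/3]
  [0, 2/3, 0]
  [2/3, 0, 2/5],
b = (18/5, 8/15, 166/105).
Solving gives a_0 = 38/35, a_1 = 4/5, a_2 = 15/7, so
  g(x) = 15*x^2/7 + 4*x/5 + 38/35.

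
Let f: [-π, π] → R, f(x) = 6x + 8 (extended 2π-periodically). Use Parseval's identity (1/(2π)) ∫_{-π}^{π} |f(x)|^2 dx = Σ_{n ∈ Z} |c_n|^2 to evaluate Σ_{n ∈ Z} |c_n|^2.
Σ |c_n|^2 = 12π^2 + 64

Expand and integrate term by term over [-π, π]:
  ∫ (6x)^2 dx = 36·(2π^3/3); ∫ 2·6·(8)·x dx = 0 (odd integrand); ∫ 8^2 dx = 64·2π.
So (1/(2π)) ∫_{-π}^{π} (6x + 8)^2 dx = 36π^2/3 + 64 = 12π^2 + 64.
Parseval ⇒ Σ |c_n|^2 = 12π^2 + 64.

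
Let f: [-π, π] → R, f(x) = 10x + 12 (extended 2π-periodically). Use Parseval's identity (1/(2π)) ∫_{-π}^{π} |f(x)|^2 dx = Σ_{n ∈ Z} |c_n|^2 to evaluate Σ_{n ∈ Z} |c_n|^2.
Σ |c_n|^2 = 100π^2/3 + 144

Expand and integrate term by term over [-π, π]:
  ∫ (10x)^2 dx = 100·(2π^3/3); ∫ 2·10·(12)·x dx = 0 (odd integrand); ∫ 12^2 dx = 144·2π.
So (1/(2π)) ∫_{-π}^{π} (10x + 12)^2 dx = 100π^2/3 + 144 = 100π^2/3 + 144.
Parseval ⇒ Σ |c_n|^2 = 100π^2/3 + 144.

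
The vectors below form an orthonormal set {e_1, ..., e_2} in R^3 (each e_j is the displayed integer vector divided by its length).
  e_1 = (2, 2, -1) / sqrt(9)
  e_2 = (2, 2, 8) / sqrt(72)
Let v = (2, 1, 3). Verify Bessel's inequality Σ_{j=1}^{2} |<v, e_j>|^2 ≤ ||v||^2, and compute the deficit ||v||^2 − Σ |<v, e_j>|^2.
Σ |<v, e_j>|^2 = 27/2; ||v||^2 = 14; deficit = 1/2

Write each e_j = u_j / sqrt(<u_j, u_j>) where u_j is the displayed integer vector. Then <v, e_j> = <v, u_j> / sqrt(<u_j, u_j>), so |<v, e_j>|^2 = <v, u_j>^2 / <u_j, u_j>.
Coefficients: <v, e_1> = 3/sqrt(9), <v, e_2> = 30/sqrt(72).
Square and sum: Σ |<v, e_j>|^2 = 27/2.
Compute ||v||^2 = v·v = 14.
Deficit = 14 − 27/2 = 1/2 ≥ 0, confirming Bessel's inequality. (The deficit equals ||v − Σ <v,e_j> e_j||^2, the squared distance from v to span{e_j}.)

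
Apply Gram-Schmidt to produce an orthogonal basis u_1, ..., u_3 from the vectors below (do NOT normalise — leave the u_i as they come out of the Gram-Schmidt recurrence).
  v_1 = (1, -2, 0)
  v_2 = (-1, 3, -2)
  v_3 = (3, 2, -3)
Orthogonal basis:
  u_1 = (1, -2, 0)
  u_2 = (2/5, 1/5, -2)
  u_3 = (52/21, 26/21, 13/21)

Apply the Gram-Schmidt recurrence
  u_1 = v_1
  u_i = v_i − Σ_{j<i} ((v_i · u_j) / (u_j · u_j)) · u_j.

Step by step this gives:
  u_1 = (1, -2, 0)
  u_2 = (2/5, 1/5, -2)
  u_3 = (52/21, 26/21, 13/21)

Orthogonality check:
  u_2 · u_1 = 0 (should be 0)
  u_3 · u_1 = 0 (should be 0)
  u_3 · u_2 = 0 (should be 0)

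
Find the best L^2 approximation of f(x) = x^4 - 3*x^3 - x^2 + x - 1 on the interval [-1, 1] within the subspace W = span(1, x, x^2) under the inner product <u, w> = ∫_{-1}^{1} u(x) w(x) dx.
g(x) = -x^2/7 - 4*x/5 - 38/35

The best approximation g ∈ W is the orthogonal projection of f onto W. Writing g = a_0 + a_1 x + a_2 x^2, the coefficients solve the normal equations G · a = b where
  G_{ij} = <φ_i, φ_j> and b_i = <f, φ_i>, with φ_0 = 1, φ_1 = x, φ_2 = x^2.
G =
  [2, 0, 2/3]
  [0, 2/3, 0]
  [2/3, 0, 2/5],
b = (-34/15, -8/15, -82/105).
Solving gives a_0 = -38/35, a_1 = -4/5, a_2 = -1/7, so
  g(x) = -x^2/7 - 4*x/5 - 38/35.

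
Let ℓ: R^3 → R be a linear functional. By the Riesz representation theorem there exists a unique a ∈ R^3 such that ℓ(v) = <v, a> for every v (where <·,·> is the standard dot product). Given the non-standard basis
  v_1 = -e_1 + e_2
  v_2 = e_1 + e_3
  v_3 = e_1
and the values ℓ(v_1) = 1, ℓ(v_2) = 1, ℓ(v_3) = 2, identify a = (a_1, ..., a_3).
a = (2, 3, -1)

Write a = (a_1, ..., a_3) in the standard basis. For each basis vector v_i, ℓ(v_i) = <v_i, a> is a linear equation in the a_j's. Collect the n equations into a matrix system V a = ℓ, where row i of V is v_i (expressed in the standard basis). Since V is invertible (lower-triangular with 1s on the diagonal, up to permutation), solve by back-substitution:
  V =
[[-1, 1, 0],
 [1, 0, 1],
 [1, 0, 0]]
  V a = (1, 1, 2)
Solving gives a = (2, 3, -1).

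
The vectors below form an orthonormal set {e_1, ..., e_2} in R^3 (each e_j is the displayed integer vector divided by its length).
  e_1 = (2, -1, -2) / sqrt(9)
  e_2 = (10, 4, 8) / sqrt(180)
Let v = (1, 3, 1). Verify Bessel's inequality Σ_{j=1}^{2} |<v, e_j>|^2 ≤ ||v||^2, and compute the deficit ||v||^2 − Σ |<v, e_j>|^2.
Σ |<v, e_j>|^2 = 6; ||v||^2 = 11; deficit = 5

Write each e_j = u_j / sqrt(<u_j, u_j>) where u_j is the displayed integer vector. Then <v, e_j> = <v, u_j> / sqrt(<u_j, u_j>), so |<v, e_j>|^2 = <v, u_j>^2 / <u_j, u_j>.
Coefficients: <v, e_1> = -3/sqrt(9), <v, e_2> = 30/sqrt(180).
Square and sum: Σ |<v, e_j>|^2 = 6.
Compute ||v||^2 = v·v = 11.
Deficit = 11 − 6 = 5 ≥ 0, confirming Bessel's inequality. (The deficit equals ||v − Σ <v,e_j> e_j||^2, the squared distance from v to span{e_j}.)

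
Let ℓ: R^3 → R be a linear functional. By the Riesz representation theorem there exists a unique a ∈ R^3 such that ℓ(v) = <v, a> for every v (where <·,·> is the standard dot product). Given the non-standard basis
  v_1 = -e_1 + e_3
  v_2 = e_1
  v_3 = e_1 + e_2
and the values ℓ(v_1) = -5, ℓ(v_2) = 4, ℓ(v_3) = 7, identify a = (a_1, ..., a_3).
a = (4, 3, -1)

Write a = (a_1, ..., a_3) in the standard basis. For each basis vector v_i, ℓ(v_i) = <v_i, a> is a linear equation in the a_j's. Collect the n equations into a matrix system V a = ℓ, where row i of V is v_i (expressed in the standard basis). Since V is invertible (lower-triangular with 1s on the diagonal, up to permutation), solve by back-substitution:
  V =
[[-1, 0, 1],
 [1, 0, 0],
 [1, 1, 0]]
  V a = (-5, 4, 7)
Solving gives a = (4, 3, -1).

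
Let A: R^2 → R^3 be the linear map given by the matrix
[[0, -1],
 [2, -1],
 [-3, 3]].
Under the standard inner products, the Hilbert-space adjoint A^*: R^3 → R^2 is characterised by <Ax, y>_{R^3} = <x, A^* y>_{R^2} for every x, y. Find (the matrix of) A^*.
A^* = A^T =
[[0, 2, -3],
 [-1, -1, 3]]

For real matrices with standard dot products, the defining identity <Ax, y> = <x, A^* y> gives (Ax)^T y = x^T (A^*) y, i.e. x^T A^T y = x^T (A^*) y. Since this holds for all x, y, we must have A^* = A^T. Therefore
A^* =
[[0, 2, -3],
 [-1, -1, 3]].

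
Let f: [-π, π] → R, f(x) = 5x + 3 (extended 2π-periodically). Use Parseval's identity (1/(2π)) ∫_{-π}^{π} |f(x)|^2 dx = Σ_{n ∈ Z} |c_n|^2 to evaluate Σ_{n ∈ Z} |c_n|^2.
Σ |c_n|^2 = 25π^2/3 + 9

Expand and integrate term by term over [-π, π]:
  ∫ (5x)^2 dx = 25·(2π^3/3); ∫ 2·5·(3)·x dx = 0 (odd integrand); ∫ 3^2 dx = 9·2π.
So (1/(2π)) ∫_{-π}^{π} (5x + 3)^2 dx = 25π^2/3 + 9 = 25π^2/3 + 9.
Parseval ⇒ Σ |c_n|^2 = 25π^2/3 + 9.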